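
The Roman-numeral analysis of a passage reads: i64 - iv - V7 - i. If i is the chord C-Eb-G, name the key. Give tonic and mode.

C minor

The anchor chord is a minor triad on C, labeled i.
If C is scale degree 1 and the mode makes that degree carry a minor triad, the tonic is C and the mode is minor.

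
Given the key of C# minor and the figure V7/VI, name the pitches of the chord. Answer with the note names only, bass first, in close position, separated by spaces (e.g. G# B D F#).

E G# B D

The slash means an applied dominant: we want the dominant of VI. In C# minor, VI is A major, and its dominant is built on E.
Building a dominant seventh chord on E gives E-G#-B-D.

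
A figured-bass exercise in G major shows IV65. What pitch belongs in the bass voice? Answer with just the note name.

E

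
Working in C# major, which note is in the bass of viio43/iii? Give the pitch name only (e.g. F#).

The applied chord viio43/iii is rooted on D##: D##-F##-A#-C#.
The figure 43 means second inversion — the fifth is in the bass.

A#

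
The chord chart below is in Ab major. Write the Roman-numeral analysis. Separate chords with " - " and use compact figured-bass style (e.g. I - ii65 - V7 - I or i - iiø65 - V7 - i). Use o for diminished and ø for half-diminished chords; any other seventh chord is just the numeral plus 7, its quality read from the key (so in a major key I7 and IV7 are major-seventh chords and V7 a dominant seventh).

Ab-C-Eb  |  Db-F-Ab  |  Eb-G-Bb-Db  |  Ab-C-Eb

I - IV - V7 - I

Ab-C-Eb has root Ab, degree 1 in Ab major, so I.
Db-F-Ab has root Db, degree 4 in Ab major, so IV.
Eb-G-Bb-Db: dominant seventh chord on Eb = scale degree 5 → V7.
Ab-C-Eb: root Ab is the tonic; major triad there is I.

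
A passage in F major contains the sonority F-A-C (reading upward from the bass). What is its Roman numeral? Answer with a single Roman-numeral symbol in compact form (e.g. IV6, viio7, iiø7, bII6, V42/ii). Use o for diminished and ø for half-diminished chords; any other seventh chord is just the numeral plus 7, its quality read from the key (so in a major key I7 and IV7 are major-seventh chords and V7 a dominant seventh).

Stacked in thirds the chord is F-A-C: a major triad on F.
In F major, F is the tonic; the diatonic major triad there is I.

I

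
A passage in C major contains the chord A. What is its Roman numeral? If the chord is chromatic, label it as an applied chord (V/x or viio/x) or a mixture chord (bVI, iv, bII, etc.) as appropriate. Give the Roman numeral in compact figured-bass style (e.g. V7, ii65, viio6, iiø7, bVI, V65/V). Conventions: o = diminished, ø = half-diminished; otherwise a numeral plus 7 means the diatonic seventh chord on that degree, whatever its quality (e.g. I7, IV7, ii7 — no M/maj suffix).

The pitches A-C#-E form a major triad rooted on A.
A is not a diatonic chord root with this quality in C major, but it lies a perfect fifth above D (ii), so the chord functions as an applied dominant of ii.

V/ii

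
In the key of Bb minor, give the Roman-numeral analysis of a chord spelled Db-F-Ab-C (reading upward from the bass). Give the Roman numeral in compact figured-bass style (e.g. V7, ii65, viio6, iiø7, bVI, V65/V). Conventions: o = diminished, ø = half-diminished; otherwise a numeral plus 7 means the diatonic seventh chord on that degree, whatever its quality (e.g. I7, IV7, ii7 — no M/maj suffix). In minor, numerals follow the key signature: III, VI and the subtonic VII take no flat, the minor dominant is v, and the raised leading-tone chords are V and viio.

The pitches Db-F-Ab-C form a major seventh chord rooted on Db.
In Bb minor, Db is the mediant; the diatonic major seventh chord there is III7.

III7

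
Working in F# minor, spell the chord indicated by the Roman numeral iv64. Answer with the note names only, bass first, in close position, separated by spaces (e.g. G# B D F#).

F# B D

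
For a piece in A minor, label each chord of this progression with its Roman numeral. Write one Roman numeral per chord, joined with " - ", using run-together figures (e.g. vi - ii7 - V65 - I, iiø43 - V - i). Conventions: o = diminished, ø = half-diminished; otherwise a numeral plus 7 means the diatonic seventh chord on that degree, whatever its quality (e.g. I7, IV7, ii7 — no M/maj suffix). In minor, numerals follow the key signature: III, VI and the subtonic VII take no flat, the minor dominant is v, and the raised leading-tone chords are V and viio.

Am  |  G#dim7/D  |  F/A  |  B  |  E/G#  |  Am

i - viio43 - VI6 - V/V - V6 - i

Am: minor triad on A = scale degree 1 → i.
G#dim7/D has root G#, degree 7 in A minor, so viio43.
F/A: root F is the submediant; major triad there is VI6.
B: chromatic; B is V of V, so V/V.
E/G# has root E, degree 5 in A minor, so V6.
Am has root A, degree 1 in A minor, so i.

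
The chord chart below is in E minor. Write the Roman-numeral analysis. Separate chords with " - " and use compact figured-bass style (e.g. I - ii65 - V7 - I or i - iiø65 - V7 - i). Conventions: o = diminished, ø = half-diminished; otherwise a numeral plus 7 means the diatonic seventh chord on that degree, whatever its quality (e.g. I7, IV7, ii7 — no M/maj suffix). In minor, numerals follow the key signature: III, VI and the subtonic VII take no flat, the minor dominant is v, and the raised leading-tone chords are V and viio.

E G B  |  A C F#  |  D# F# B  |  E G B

i - iio6 - V6 - i

E-G-B has root E, degree 1 in E minor, so i.
A-C-F#: root F# is the supertonic; diminished triad there is iio6.
D#-F#-B: root B is the dominant; major triad there is V6.
E-G-B has root E, degree 1 in E minor, so i.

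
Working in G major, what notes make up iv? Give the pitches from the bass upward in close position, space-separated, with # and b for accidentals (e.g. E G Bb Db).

C Eb G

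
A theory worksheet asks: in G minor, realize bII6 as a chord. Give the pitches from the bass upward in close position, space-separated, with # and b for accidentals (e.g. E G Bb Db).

Scale degree 2 in G minor is A; lowering it a half step gives Ab. bII6 is the Neapolitan sixth — a major triad on the lowered second degree, here in its customary first inversion.
So the chord is Ab-C-Eb, a major triad.
The figured bass 6 indicates first inversion, placing the third (C) in the bass: C-Eb-Ab.

C Eb Ab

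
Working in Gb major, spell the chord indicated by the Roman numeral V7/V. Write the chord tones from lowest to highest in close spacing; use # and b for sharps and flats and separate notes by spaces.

The slash means an applied dominant: we want the dominant of V. In Gb major, V is Db major, and its dominant is built on Ab.
Building a dominant seventh chord on Ab gives Ab-C-Eb-Gb.

Ab C Eb Gb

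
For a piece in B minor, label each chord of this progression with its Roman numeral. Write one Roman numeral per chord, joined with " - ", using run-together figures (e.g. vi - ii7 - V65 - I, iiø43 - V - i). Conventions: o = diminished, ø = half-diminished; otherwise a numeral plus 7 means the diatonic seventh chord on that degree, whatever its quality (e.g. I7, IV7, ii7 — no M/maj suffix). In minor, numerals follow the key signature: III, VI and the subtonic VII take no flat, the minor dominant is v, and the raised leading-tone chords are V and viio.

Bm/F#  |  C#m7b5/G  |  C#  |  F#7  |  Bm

i64 - iiø43 - V/V - V7 - i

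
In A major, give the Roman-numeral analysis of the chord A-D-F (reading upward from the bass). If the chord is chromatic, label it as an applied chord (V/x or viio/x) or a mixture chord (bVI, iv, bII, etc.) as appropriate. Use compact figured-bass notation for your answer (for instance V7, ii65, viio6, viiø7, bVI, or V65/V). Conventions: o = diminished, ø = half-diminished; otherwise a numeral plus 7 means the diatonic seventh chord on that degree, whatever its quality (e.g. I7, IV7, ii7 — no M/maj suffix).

The pitches D-F-A form a minor triad rooted on D.
D is the fourth degree of A major. This is the minor subdominant, borrowed from the parallel minor.
With A in the bass the chord is in second inversion, so the figured bass is 64.

iv64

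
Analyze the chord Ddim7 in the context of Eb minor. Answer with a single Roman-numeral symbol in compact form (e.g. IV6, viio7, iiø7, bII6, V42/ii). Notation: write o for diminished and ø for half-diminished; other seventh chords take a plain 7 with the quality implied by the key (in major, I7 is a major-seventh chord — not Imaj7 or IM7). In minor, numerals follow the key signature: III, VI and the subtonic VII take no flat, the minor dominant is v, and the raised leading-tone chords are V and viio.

viio7

Stacked in thirds the chord is D-F-Ab-Cb: a fully diminished seventh chord on D.
D is scale degree 7 in Eb minor, and a fully diminished seventh chord on that degree is written viio7.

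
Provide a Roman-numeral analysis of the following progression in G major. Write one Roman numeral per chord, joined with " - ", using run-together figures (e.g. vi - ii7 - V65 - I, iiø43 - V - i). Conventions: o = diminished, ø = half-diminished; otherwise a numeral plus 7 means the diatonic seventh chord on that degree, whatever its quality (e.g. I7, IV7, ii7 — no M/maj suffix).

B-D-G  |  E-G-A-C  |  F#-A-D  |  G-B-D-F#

B-D-G has root G, degree 1 in G major, so I6.
E-G-A-C: root A is the supertonic; minor seventh chord there is ii43.
F#-A-D has root D, degree 5 in G major, so V6.
G-B-D-F#: root G is the tonic; major seventh chord there is I7.

I6 - ii43 - V6 - I7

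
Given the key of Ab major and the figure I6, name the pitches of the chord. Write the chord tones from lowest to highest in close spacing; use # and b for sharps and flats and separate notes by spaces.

In Ab major, the first degree is Ab, and the diatonic chord built there is a major triad.
That chord is spelled Ab-C-Eb.
The figured bass 6 indicates first inversion, placing the third (C) in the bass: C-Eb-Ab.

C Eb Ab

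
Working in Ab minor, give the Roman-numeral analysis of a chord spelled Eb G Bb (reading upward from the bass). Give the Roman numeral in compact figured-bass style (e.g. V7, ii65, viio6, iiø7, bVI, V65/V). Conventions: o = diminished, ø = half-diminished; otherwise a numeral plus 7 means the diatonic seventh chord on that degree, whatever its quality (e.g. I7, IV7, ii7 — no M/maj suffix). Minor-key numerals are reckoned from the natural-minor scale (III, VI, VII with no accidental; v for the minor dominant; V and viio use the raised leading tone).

V

The pitches Eb-G-Bb form a major triad rooted on Eb.
In Ab minor, Eb is the dominant; the diatonic major triad there is V.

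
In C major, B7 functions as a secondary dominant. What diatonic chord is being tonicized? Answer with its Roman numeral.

The chord is a dominant seventh chord on B.
A dominant resolves down a perfect fifth: B → E. In C major, E is scale degree 3, i.e. iii.

iii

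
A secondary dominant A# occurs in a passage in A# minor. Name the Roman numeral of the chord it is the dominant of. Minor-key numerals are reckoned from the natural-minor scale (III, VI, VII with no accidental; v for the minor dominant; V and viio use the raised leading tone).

The chord is a major triad on A#.
A dominant resolves down a perfect fifth: A# → D#. In A# minor, D# is scale degree 4, i.e. iv.

iv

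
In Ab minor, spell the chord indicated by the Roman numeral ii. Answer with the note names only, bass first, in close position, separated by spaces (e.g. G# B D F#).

Bb Db F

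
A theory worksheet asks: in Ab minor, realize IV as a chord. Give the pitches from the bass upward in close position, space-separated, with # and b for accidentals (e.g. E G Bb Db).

Db F Ab

IV is the major subdominant, borrowed from the parallel major. In Ab minor that root is Db.
So the chord is Db-F-Ab, a major triad.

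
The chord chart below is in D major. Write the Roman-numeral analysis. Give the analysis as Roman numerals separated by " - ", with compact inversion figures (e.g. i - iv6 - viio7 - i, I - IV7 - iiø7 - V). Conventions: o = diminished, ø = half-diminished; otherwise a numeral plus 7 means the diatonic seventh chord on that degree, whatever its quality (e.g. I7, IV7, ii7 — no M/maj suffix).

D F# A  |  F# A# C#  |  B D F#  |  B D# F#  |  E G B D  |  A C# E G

D-F#-A: root D is the tonic; major triad there is I.
F#-A#-C# is the secondary dominant of vi (major triad on F#): V/vi.
B-D-F# has root B, degree 6 in D major, so vi.
B-D#-F#: chromatic; B is V of ii, so V/ii.
E-G-B-D: minor seventh chord on E = scale degree 2 → ii7.
A-C#-E-G: dominant seventh chord on A = scale degree 5 → V7.

I - V/vi - vi - V/ii - ii7 - V7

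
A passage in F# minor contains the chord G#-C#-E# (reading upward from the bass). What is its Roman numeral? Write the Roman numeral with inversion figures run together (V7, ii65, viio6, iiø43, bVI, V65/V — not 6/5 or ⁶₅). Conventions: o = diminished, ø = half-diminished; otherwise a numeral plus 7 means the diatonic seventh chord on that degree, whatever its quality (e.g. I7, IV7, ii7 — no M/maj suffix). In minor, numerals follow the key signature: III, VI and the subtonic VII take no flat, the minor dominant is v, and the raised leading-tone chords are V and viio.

V64

Stacked in thirds the chord is C#-E#-G#: a major triad on C#.
In F# minor, C# is the dominant; the diatonic major triad there is V.
With G# in the bass the chord is in second inversion, so the figured bass is 64.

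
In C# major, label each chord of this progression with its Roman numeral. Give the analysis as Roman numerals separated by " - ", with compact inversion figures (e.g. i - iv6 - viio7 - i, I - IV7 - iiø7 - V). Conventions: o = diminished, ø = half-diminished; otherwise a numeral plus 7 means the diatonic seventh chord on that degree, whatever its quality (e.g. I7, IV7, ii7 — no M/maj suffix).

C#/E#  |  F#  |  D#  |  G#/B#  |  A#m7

I6 - IV - V/V - V6 - vi7

C#/E#: root C# is the tonic; major triad there is I6.
F#: major triad on F# = scale degree 4 → IV.
D# is the secondary dominant of V (major triad on D#): V/V.
G#/B#: root G# is the dominant; major triad there is V6.
A#m7: root A# is the submediant; minor seventh chord there is vi7.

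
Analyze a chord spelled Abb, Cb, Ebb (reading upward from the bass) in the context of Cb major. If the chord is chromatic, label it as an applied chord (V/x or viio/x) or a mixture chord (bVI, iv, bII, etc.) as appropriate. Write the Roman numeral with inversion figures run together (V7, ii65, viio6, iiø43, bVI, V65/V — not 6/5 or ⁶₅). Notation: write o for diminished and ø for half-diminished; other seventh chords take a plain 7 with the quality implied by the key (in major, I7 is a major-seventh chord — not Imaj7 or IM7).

bVI

The pitches Abb-Cb-Ebb form a major triad rooted on Abb.
Abb is the lowered sixth degree of Cb major (diatonic 6 would be Ab). This is a major triad on the lowered sixth degree, borrowed from the parallel minor.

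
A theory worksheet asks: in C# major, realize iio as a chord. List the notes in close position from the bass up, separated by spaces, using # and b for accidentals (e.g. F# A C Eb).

D# F# A

iio is the diminished supertonic triad, borrowed from the parallel minor. In C# major that root is D#.
So the chord is D#-F#-A.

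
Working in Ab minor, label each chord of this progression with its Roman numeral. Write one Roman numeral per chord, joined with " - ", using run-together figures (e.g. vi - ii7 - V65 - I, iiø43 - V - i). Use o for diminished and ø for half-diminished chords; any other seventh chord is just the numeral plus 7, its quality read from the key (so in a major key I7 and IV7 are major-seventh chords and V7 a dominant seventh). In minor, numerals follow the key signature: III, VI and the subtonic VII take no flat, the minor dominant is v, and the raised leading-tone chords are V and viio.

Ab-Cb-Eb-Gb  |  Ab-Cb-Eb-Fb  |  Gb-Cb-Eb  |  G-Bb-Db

i7 - VI65 - III64 - viio

Ab-Cb-Eb-Gb: minor seventh chord on Ab = scale degree 1 → i7.
Ab-Cb-Eb-Fb: root Fb is the submediant; major seventh chord there is VI65.
Gb-Cb-Eb has root Cb, degree 3 in Ab minor, so III64.
G-Bb-Db: root G is the leading tone; diminished triad there is viio.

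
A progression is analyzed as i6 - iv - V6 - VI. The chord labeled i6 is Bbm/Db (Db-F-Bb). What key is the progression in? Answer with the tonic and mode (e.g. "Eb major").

Bb minor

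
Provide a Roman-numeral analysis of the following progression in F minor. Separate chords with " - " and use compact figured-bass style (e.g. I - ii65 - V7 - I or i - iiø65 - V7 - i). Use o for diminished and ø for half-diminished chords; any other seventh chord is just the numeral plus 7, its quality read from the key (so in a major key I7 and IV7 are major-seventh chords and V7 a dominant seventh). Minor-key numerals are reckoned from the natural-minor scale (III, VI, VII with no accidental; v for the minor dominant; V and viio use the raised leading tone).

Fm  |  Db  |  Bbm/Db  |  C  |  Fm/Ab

Fm has root F, degree 1 in F minor, so i.
Db has root Db, degree 6 in F minor, so VI.
Bbm/Db: minor triad on Bb = scale degree 4 → iv6.
C: major triad on C = scale degree 5 → V.
Fm/Ab: minor triad on F = scale degree 1 → i6.

i - VI - iv6 - V - i6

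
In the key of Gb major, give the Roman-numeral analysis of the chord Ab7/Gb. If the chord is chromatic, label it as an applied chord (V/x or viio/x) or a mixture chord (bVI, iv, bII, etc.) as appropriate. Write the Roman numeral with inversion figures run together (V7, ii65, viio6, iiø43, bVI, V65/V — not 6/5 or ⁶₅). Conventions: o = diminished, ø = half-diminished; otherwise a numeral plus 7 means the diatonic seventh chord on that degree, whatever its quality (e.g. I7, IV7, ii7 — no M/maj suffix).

The pitches Ab-C-Eb-Gb form a dominant seventh chord rooted on Ab.
Ab is not a diatonic chord root with this quality in Gb major, but it lies a perfect fifth above Db (V), so the chord functions as an applied dominant of V.
With Gb in the bass the chord is in third inversion, so the figured bass is 42.

V42/V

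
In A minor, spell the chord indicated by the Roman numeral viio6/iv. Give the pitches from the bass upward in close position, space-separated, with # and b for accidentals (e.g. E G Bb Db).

E G C#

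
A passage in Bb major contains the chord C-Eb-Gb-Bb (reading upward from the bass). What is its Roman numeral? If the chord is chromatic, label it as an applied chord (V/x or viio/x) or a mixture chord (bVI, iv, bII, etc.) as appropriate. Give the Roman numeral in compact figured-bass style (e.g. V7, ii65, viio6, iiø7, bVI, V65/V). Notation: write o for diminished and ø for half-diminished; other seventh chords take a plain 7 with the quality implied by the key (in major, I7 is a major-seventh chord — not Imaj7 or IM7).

iiø7

Stacked in thirds the chord is C-Eb-Gb-Bb: a half-diminished seventh chord on C.
C is the second degree of Bb major. This is the half-diminished supertonic seventh, borrowed from the parallel minor.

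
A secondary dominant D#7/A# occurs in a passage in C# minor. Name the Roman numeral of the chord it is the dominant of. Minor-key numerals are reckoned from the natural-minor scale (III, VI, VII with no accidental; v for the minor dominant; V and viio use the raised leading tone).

V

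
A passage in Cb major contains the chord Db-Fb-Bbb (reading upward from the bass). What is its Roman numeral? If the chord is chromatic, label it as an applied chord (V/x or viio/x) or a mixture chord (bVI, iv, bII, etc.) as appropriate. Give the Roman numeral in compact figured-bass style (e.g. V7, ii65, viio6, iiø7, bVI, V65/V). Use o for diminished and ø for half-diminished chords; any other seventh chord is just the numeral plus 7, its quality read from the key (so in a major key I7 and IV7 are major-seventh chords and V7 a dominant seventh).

bVII6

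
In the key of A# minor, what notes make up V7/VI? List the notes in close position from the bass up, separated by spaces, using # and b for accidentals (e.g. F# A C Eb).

The slash means an applied dominant: we want the dominant of VI. In A# minor, VI is F# major, and its dominant is built on C#.
Building a dominant seventh chord on C# gives C#-E#-G#-B.

C# E# G# B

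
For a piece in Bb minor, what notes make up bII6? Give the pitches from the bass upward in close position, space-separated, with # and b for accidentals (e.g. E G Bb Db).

Scale degree 2 in Bb minor is C; lowering it a half step gives Cb. bII6 is the Neapolitan sixth — a major triad on the lowered second degree, here in its customary first inversion.
So the chord is Cb-Eb-Gb.
The figured bass 6 indicates first inversion, placing the third (Eb) in the bass: Eb-Gb-Cb.

Eb Gb Cb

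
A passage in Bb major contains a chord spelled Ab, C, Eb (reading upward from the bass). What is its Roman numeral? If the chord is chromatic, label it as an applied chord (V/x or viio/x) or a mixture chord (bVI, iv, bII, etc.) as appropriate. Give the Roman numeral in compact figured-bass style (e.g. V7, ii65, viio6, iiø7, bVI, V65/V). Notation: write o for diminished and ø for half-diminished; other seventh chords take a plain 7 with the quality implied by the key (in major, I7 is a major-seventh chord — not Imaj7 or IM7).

The pitches Ab-C-Eb form a major triad rooted on Ab.
Ab is the lowered seventh degree of Bb major (diatonic 7 would be A). This is a major triad on the lowered seventh degree (the subtonic), borrowed from the parallel minor.

bVII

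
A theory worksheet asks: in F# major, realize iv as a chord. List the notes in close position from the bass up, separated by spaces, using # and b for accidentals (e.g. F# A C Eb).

iv is the minor subdominant, borrowed from the parallel minor. In F# major that root is B.
So the chord is B-D-F#.

B D F#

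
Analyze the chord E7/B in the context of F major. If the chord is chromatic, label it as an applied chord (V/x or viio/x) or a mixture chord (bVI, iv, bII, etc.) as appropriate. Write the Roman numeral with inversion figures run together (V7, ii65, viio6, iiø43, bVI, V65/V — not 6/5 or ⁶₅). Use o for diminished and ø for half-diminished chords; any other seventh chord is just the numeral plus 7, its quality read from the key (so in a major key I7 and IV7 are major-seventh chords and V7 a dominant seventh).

V43/iii

The pitches E-G#-B-D form a dominant seventh chord rooted on E.
E is not a diatonic chord root with this quality in F major, but it lies a perfect fifth above A (iii), so the chord functions as an applied dominant of iii.
With B in the bass the chord is in second inversion, so the figured bass is 43.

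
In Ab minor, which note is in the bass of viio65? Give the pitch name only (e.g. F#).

Bb

viio in Ab minor has root G; the chord is G-Bb-Db-Fb.
The figure 65 means first inversion — the third is in the bass.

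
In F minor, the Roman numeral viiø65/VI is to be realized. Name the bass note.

Eb

The applied chord viiø65/VI is rooted on C: C-Eb-Gb-Bb.
The figure 65 means first inversion — the third is in the bass.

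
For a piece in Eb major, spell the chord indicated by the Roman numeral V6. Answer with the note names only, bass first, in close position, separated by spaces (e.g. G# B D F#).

D F Bb

In Eb major, scale degree 5 is Bb, and the diatonic chord built there is a major triad.
Stacking thirds from Bb gives Bb-D-F.
The figured bass 6 indicates first inversion, placing the third (D) in the bass: D-F-Bb.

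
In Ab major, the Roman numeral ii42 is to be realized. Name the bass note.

Ab

ii in Ab major has root Bb; the chord is Bb-Db-F-Ab.
The figure 42 means third inversion — the seventh is in the bass.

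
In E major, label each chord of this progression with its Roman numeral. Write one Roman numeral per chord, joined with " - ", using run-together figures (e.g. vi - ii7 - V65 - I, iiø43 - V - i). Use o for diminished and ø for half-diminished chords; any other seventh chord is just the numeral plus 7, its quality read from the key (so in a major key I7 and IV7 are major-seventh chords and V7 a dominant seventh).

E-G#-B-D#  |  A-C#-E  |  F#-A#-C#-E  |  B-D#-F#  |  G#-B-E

E-G#-B-D#: root E is the tonic; major seventh chord there is I7.
A-C#-E has root A, degree 4 in E major, so IV.
F#-A#-C#-E: a dominant seventh chord on F#, the applied dominant of V → V7/V.
B-D#-F#: root B is the dominant; major triad there is V.
G#-B-E: root E is the tonic; major triad there is I6.

I7 - IV - V7/V - V - I6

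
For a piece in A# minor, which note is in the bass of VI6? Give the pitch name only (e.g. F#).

VI in A# minor has root F#; the chord is F#-A#-C#.
The figure 6 means first inversion — the third is in the bass.

A#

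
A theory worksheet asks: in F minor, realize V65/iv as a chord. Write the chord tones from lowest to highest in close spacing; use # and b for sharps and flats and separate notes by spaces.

A C Eb F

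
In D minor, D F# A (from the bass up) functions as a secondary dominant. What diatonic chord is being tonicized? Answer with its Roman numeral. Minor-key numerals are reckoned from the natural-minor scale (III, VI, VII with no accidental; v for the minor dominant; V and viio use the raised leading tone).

The chord is a major triad on D.
A dominant resolves down a perfect fifth: D → G. In D minor, G is scale degree 4, i.e. iv.

iv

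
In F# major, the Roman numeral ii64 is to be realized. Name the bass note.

D#

ii in F# major has root G#; the chord is G#-B-D#.
The figure 64 means second inversion — the fifth is in the bass.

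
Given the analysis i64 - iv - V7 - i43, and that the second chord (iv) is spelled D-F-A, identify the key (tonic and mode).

The anchor chord is a minor triad on D, labeled iv.
Counting down 3 scale steps from D places the tonic on A; a minor triad on degree 4 is diatonic only in minor.

A minor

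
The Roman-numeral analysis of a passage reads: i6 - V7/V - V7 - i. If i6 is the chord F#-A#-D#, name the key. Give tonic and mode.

i6 is given as F#-A#-D# — a minor triad with root D#.
If D# is scale degree 1 and the mode makes that degree carry a minor triad, the tonic is D# and the mode is minor.

D# minor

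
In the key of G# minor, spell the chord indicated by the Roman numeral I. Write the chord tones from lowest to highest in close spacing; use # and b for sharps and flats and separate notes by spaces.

G# B# D#

Scale degree 1 in G# minor is G#; here the chord built on it is altered to a major triad. I is the major tonic (Picardy third), borrowed from the parallel major.
So the chord is G#-B#-D#, a major triad.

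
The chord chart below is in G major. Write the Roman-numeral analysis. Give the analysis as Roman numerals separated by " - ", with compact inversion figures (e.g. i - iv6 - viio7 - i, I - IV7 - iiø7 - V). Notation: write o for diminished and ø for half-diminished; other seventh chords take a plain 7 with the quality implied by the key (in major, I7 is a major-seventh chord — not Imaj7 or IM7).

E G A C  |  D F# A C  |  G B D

ii43 - V7 - I

E-G-A-C has root A, degree 2 in G major, so ii43.
D-F#-A-C: dominant seventh chord on D = scale degree 5 → V7.
G-B-D: root G is the tonic; major triad there is I.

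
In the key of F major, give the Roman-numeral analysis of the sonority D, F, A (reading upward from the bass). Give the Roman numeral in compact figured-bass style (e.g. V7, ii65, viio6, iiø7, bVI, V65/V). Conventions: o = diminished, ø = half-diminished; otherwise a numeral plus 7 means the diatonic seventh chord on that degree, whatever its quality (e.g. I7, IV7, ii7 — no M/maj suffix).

vi

The pitches D-F-A form a minor triad rooted on D.
D is scale degree 6 in F major, and a minor triad on that degree is written vi.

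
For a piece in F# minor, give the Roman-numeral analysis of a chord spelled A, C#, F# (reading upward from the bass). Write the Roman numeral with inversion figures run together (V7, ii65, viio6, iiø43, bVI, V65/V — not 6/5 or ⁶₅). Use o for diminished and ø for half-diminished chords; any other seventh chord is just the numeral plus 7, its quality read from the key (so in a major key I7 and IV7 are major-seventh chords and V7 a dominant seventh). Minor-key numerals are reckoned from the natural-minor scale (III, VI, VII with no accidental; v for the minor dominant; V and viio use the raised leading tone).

The pitches F#-A-C# form a minor triad rooted on F#.
In F# minor, F# is the tonic; the diatonic minor triad there is i.
With A in the bass the chord is in first inversion, so the figured bass is 6.

i6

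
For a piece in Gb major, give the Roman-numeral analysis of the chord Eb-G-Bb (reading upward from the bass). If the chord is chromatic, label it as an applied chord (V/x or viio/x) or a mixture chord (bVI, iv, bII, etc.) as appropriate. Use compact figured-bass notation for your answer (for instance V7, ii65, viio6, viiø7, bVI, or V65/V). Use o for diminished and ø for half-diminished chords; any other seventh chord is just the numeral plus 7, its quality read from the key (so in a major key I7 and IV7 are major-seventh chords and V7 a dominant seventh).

Stacked in thirds the chord is Eb-G-Bb: a major triad on Eb.
Eb is not a diatonic chord root with this quality in Gb major, but it lies a perfect fifth above Ab (ii), so the chord functions as an applied dominant of ii.

V/ii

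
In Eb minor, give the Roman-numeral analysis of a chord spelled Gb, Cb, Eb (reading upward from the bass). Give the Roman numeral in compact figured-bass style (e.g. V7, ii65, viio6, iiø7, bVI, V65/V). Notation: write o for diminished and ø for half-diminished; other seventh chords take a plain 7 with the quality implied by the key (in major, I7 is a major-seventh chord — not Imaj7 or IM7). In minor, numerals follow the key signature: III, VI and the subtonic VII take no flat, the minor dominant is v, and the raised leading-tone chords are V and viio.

VI64

Stacked in thirds the chord is Cb-Eb-Gb: a major triad on Cb.
Cb is scale degree 6 in Eb minor, and a major triad on that degree is written VI.
With Gb in the bass the chord is in second inversion, so the figured bass is 64.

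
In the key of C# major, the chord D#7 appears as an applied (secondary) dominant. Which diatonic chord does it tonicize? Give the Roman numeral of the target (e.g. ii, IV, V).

V

The chord is a dominant seventh chord on D#.
A dominant resolves down a perfect fifth: D# → G#. In C# major, G# is scale degree 5, i.e. V.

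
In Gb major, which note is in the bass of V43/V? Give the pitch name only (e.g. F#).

Eb

The applied chord V43/V is rooted on Ab: Ab-C-Eb-Gb.
The figure 43 means second inversion — the fifth is in the bass.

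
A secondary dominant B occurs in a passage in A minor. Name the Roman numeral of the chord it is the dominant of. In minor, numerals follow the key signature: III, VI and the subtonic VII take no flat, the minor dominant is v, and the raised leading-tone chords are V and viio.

The chord is a major triad on B.
A dominant resolves down a perfect fifth: B → E. In A minor, E is scale degree 5, i.e. V.

V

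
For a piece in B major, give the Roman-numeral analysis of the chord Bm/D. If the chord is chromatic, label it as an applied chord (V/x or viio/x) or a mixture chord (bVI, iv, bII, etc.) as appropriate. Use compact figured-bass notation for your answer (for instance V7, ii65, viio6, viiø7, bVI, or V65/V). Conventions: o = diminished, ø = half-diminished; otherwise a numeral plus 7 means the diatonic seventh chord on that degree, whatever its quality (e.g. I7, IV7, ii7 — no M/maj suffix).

i6

The pitches B-D-F# form a minor triad rooted on B.
B is the first degree of B major. This is the minor tonic, borrowed from the parallel minor.
With D in the bass the chord is in first inversion, so the figured bass is 6.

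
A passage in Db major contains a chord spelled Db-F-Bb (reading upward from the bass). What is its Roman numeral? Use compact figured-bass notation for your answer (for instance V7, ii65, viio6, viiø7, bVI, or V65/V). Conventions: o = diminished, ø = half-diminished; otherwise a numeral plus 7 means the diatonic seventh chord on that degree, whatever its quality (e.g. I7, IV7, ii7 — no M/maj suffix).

Stacked in thirds the chord is Bb-Db-F: a minor triad on Bb.
Bb is scale degree 6 in Db major, and a minor triad on that degree is written vi.
With Db in the bass the chord is in first inversion, so the figured bass is 6.

vi6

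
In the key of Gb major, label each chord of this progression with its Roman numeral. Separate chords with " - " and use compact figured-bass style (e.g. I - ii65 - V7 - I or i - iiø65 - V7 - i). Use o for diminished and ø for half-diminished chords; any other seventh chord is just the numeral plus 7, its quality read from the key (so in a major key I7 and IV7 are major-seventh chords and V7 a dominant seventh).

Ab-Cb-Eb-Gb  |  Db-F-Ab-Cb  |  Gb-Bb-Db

ii7 - V7 - I

Ab-Cb-Eb-Gb: root Ab is the supertonic; minor seventh chord there is ii7.
Db-F-Ab-Cb: dominant seventh chord on Db = scale degree 5 → V7.
Gb-Bb-Db: root Gb is the tonic; major triad there is I.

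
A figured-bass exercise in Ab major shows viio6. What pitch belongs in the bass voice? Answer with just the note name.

Bb

viio in Ab major has root G; the chord is G-Bb-Db.
The figure 6 means first inversion — the third is in the bass.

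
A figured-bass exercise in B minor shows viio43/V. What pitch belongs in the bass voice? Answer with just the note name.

B

The applied chord viio43/V is rooted on E#: E#-G#-B-D.
The figure 43 means second inversion — the fifth is in the bass.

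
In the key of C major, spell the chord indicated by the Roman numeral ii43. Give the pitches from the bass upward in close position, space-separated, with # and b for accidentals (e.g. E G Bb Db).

A C D F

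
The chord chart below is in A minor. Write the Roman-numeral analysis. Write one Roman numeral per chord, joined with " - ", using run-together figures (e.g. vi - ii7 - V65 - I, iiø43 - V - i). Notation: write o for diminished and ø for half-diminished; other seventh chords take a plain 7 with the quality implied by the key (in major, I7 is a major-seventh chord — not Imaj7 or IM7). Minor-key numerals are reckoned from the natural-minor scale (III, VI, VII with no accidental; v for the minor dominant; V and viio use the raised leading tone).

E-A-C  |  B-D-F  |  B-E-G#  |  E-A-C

E-A-C has root A, degree 1 in A minor, so i64.
B-D-F: root B is the supertonic; diminished triad there is iio.
B-E-G#: root E is the dominant; major triad there is V64.
E-A-C: minor triad on A = scale degree 1 → i64.

i64 - iio - V64 - i64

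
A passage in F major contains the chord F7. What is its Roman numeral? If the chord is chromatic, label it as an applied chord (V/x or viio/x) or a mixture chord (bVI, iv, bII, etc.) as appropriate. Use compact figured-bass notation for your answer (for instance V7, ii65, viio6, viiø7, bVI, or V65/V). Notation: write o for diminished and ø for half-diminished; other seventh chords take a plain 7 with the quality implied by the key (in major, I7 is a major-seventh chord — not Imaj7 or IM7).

V7/IV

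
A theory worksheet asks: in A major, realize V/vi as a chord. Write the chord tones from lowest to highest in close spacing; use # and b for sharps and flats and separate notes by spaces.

The slash means an applied dominant: we want the dominant of vi. In A major, vi is F# minor, and its dominant is built on C#.
Building a major triad on C# gives C#-E#-G#.

C# E# G#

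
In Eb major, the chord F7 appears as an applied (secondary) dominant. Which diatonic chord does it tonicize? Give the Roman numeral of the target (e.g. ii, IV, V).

The chord is a dominant seventh chord on F.
A dominant resolves down a perfect fifth: F → Bb. In Eb major, Bb is scale degree 5, i.e. V.

V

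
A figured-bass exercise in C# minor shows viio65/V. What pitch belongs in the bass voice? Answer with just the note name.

A#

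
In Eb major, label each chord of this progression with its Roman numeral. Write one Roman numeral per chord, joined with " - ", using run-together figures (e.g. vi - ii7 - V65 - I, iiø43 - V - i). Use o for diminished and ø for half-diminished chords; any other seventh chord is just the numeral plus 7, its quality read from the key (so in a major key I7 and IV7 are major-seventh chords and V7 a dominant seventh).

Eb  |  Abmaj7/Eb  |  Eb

I - IV43 - I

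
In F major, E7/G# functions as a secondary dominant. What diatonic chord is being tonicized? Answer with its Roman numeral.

The chord is a dominant seventh chord on E.
A dominant resolves down a perfect fifth: E → A. In F major, A is scale degree 3, i.e. iii.

iii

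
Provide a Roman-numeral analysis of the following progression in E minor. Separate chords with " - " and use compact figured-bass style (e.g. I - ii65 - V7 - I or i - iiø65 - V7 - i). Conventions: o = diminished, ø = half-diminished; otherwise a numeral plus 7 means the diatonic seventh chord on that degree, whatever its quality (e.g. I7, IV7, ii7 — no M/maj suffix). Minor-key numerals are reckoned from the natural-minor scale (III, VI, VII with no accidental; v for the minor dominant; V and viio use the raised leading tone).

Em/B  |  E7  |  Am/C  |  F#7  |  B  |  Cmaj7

i64 - V7/iv - iv6 - V7/V - V - VI7

Em/B: minor triad on E = scale degree 1 → i64.
E7 is the secondary dominant of iv (dominant seventh chord on E): V7/iv.
Am/C: root A is the subdominant; minor triad there is iv6.
F#7: chromatic; F# is V of V, so V7/V.
B: root B is the dominant; major triad there is V.
Cmaj7 has root C, degree 6 in E minor, so VI7.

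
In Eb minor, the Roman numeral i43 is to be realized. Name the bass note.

Bb

i in Eb minor has root Eb; the chord is Eb-Gb-Bb-Db.
The figure 43 means second inversion — the fifth is in the bass.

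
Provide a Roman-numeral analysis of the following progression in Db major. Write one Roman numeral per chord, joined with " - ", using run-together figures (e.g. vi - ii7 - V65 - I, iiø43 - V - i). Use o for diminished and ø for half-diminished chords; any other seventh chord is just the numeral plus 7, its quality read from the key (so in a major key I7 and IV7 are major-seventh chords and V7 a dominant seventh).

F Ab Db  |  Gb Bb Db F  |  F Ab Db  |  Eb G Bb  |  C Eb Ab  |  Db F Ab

I6 - IV7 - I6 - V/V - V6 - I

F-Ab-Db: root Db is the tonic; major triad there is I6.
Gb-Bb-Db-F: major seventh chord on Gb = scale degree 4 → IV7.
F-Ab-Db: root Db is the tonic; major triad there is I6.
Eb-G-Bb: chromatic; Eb is V of V, so V/V.
C-Eb-Ab: root Ab is the dominant; major triad there is V6.
Db-F-Ab has root Db, degree 1 in Db major, so I.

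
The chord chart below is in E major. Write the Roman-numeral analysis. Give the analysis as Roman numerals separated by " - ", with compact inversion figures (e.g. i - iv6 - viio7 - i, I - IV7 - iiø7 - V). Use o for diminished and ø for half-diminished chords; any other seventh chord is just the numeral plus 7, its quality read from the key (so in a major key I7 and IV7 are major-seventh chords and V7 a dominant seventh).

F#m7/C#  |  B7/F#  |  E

F#m7/C# has root F#, degree 2 in E major, so ii43.
B7/F# has root B, degree 5 in E major, so V43.
E: root E is the tonic; major triad there is I.

ii43 - V43 - I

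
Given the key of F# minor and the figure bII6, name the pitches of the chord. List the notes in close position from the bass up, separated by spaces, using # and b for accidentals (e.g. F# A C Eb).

Scale degree 2 in F# minor is G#; lowering it a half step gives G. bII6 is the Neapolitan sixth — a major triad on the lowered second degree, here in its customary first inversion.
So the chord is G-B-D.
The figured bass 6 indicates first inversion, placing the third (B) in the bass: B-D-G.

B D G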